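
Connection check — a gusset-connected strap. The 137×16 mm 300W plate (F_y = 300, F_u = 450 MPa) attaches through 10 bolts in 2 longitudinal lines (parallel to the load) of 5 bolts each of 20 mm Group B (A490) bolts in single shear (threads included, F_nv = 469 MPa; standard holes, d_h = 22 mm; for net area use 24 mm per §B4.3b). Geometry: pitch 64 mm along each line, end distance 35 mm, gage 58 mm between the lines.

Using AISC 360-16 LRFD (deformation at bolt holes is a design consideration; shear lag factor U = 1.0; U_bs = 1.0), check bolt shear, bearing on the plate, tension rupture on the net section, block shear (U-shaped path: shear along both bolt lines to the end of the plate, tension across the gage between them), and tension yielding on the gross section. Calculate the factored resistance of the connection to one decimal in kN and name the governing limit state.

Bolt shear: A_b = π(20)²/4 = 314.16 mm². φR_n = 0.75 × 469 × 314.16 × 10 × 1 = 1105.1 kN.
Bearing (16 mm plate, F_u = 450 MPa): end bolts L_c = 35 − 22/2 = 24, R_n = min(1.2×24×16×450, 2.4×20×16×450) = 207.36 kN/bolt; interior L_c = 64 − 22 = 42, R_n = 345.6 kN/bolt. φR_n = 0.75 × (2×207.36 + 8×345.6) = 2384.6 kN.
Tension rupture (net): A_n = (137 − 2×24)×16 = 1424 mm² (U = 1.0, A_e = A_n). φR_n = 0.75 × 450 × 1424 = 480.6 kN.
Block shear: shear path 2×[35+4×64] = 2×291 mm, A_gv = 9312, A_nv = 2×(291 − 4.5×24)×16 = 5856 mm²; tension across gage: (58 − 1×24)×16 = 544 mm². R_n = min(0.6×450×5856, 0.6×300×9312) + 1.0×450×544 = min(1581.1, 1676.2) + 244.8 = 1825.9 kN. φR_n = 0.75 × 1825.9 = 1369.4 kN.
Tension yield (gross): A_g = 137×16 = 2192 mm². φR_n = 0.90 × 300 × 2192 = 591.8 kN.
Governing: min(1105.1, 2384.6, 480.6, 1369.4, 591.8) = 480.6 kN → net-section rupture.

480.6 kN (net-section rupture governs)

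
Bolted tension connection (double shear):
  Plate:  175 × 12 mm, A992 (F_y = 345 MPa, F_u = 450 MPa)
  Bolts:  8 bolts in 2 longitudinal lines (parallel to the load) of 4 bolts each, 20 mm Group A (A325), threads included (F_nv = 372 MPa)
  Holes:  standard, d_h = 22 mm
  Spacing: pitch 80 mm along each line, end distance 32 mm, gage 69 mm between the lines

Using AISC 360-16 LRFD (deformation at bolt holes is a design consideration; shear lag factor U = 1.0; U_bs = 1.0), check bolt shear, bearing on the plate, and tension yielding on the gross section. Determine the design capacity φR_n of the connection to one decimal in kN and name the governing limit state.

652.1 kN (gross-section yield governs)

Bolt shear: A_b = π(20)²/4 = 314.16 mm². φR_n = 0.75 × 372 × 314.16 × 8 × 2 = 1402.4 kN.
Bearing (12 mm plate, F_u = 450 MPa): end bolts L_c = 32 − 22/2 = 21, R_n = min(1.2×21×12×450, 2.4×20×12×450) = 136.08 kN/bolt; interior L_c = 80 − 22 = 58, R_n = 259.2 kN/bolt. φR_n = 0.75 × (2×136.08 + 6×259.2) = 1370.5 kN.
Tension yield (gross): A_g = 175×12 = 2100 mm². φR_n = 0.90 × 345 × 2100 = 652.1 kN.
Governing: min(1402.4, 1370.5, 652.1) = 652.1 kN → gross-section yield.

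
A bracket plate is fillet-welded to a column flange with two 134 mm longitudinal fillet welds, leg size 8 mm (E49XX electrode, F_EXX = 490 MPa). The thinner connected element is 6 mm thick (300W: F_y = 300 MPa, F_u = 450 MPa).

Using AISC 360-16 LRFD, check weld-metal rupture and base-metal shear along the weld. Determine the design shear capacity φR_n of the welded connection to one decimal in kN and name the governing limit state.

Weld metal: throat = 0.707×8 = 5.656 mm, L = 2×134 = 268 mm. φR_n = 0.75 × 0.6 × 490 × 5.656 × 268 = 334.2 kN.
Base metal shear (6 mm plate): yield φR_n = 1.0×0.6×300×6×268 = 289.4 kN; rupture φR_n = 0.75×0.6×450×6×268 = 325.6 kN; take 289.4 kN (yield).
Governing: min(334.2, 289.4) = 289.4 kN → base-metal shear.

289.4 kN (base-metal shear governs)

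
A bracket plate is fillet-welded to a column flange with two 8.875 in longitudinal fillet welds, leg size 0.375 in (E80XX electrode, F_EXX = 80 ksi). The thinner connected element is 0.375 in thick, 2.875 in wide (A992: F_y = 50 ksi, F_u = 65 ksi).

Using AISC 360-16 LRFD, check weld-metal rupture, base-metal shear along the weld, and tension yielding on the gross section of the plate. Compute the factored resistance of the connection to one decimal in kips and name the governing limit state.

48.5 kips (gross-section yield governs)

Weld metal: throat = 0.707×0.375 = 0.26513 in, L = 2×8.875 = 17.75 in. φR_n = 0.75 × 0.6 × 80 × 0.26513 × 17.75 = 169.4 kips.
Base metal shear (0.375 in plate): yield φR_n = 1.0×0.6×50×0.375×17.75 = 199.7 kips; rupture φR_n = 0.75×0.6×65×0.375×17.75 = 194.7 kips; take 194.7 kips (rupture).
Tension yield (gross): A_g = 2.875×0.375 = 1.0781 in². φR_n = 0.90 × 50 × 1.0781 = 48.5 kips.
Governing: min(169.4, 194.7, 48.5) = 48.5 kips → gross-section yield.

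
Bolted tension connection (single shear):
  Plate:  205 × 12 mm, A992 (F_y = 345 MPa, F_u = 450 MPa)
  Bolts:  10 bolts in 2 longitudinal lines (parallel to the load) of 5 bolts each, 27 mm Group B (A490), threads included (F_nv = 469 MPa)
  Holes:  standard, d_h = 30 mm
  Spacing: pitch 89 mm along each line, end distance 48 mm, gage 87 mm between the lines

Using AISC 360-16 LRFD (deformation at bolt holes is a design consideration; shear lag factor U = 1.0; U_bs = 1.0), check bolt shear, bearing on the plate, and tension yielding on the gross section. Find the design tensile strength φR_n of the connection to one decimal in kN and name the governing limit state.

763.8 kN (gross-section yield governs)

Bolt shear: A_b = π(27)²/4 = 572.56 mm². φR_n = 0.75 × 469 × 572.56 × 10 × 1 = 2014.0 kN.
Bearing (12 mm plate, F_u = 450 MPa): end bolts L_c = 48 − 30/2 = 33, R_n = min(1.2×33×12×450, 2.4×27×12×450) = 213.84 kN/bolt; interior L_c = 89 − 30 = 59, R_n = 349.92 kN/bolt. φR_n = 0.75 × (2×213.84 + 8×349.92) = 2420.3 kN.
Tension yield (gross): A_g = 205×12 = 2460 mm². φR_n = 0.90 × 345 × 2460 = 763.8 kN.
Governing: min(2014.0, 2420.3, 763.8) = 763.8 kN → gross-section yield.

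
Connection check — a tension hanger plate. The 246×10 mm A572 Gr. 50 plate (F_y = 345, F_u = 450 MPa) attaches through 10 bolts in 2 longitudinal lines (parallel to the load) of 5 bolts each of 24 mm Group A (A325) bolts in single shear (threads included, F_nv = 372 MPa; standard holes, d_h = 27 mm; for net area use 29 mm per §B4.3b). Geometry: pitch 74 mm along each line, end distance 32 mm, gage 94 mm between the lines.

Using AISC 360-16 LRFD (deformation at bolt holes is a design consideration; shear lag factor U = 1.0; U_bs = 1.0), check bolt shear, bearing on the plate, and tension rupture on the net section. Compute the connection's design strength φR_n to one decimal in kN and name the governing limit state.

Bolt shear: A_b = π(24)²/4 = 452.39 mm². φR_n = 0.75 × 372 × 452.39 × 10 × 1 = 1262.2 kN.
Bearing (10 mm plate, F_u = 450 MPa): end bolts L_c = 32 − 27/2 = 18.5, R_n = min(1.2×18.5×10×450, 2.4×24×10×450) = 99.9 kN/bolt; interior L_c = 74 − 27 = 47, R_n = 253.8 kN/bolt. φR_n = 0.75 × (2×99.9 + 8×253.8) = 1672.7 kN.
Tension rupture (net): A_n = (246 − 2×29)×10 = 1880 mm² (U = 1.0, A_e = A_n). φR_n = 0.75 × 450 × 1880 = 634.5 kN.
Governing: min(1262.2, 1672.7, 634.5) = 634.5 kN → net-section rupture.

634.5 kN (net-section rupture governs)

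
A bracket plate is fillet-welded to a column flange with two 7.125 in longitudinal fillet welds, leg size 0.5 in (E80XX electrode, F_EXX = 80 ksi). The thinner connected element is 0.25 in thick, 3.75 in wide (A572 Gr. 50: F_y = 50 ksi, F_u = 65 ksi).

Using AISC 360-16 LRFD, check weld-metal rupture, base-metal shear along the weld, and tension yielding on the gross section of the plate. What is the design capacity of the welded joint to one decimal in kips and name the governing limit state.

Weld metal: throat = 0.707×0.5 = 0.3535 in, L = 2×7.125 = 14.25 in. φR_n = 0.75 × 0.6 × 80 × 0.3535 × 14.25 = 181.3 kips.
Base metal shear (0.25 in plate): yield φR_n = 1.0×0.6×50×0.25×14.25 = 106.9 kips; rupture φR_n = 0.75×0.6×65×0.25×14.25 = 104.2 kips; take 104.2 kips (rupture).
Tension yield (gross): A_g = 3.75×0.25 = 0.9375 in². φR_n = 0.90 × 50 × 0.9375 = 42.2 kips.
Governing: min(181.3, 104.2, 42.2) = 42.2 kips → gross-section yield.

42.2 kips (gross-section yield governs)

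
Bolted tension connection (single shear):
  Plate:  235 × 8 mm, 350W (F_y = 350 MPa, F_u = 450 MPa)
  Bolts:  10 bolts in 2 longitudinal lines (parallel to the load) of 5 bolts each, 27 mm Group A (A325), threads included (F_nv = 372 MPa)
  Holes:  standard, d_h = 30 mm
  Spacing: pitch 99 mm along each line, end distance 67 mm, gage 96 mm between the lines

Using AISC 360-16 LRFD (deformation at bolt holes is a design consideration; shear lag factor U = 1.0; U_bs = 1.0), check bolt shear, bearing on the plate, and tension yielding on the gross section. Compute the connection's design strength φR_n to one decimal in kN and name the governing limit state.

Bolt shear: A_b = π(27)²/4 = 572.56 mm². φR_n = 0.75 × 372 × 572.56 × 10 × 1 = 1597.4 kN.
Bearing (8 mm plate, F_u = 450 MPa): end bolts L_c = 67 − 30/2 = 52, R_n = min(1.2×52×8×450, 2.4×27×8×450) = 224.64 kN/bolt; interior L_c = 99 − 30 = 69, R_n = 233.28 kN/bolt. φR_n = 0.75 × (2×224.64 + 8×233.28) = 1736.6 kN.
Tension yield (gross): A_g = 235×8 = 1880 mm². φR_n = 0.90 × 350 × 1880 = 592.2 kN.
Governing: min(1597.4, 1736.6, 592.2) = 592.2 kN → gross-section yield.

592.2 kN (gross-section yield governs)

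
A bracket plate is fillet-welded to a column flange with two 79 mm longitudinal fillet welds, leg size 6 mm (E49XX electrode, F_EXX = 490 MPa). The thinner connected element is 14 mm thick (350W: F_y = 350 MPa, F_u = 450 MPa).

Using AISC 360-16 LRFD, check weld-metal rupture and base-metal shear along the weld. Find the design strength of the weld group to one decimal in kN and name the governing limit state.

147.8 kN (weld metal governs)

Weld metal: throat = 0.707×6 = 4.242 mm, L = 2×79 = 158 mm. φR_n = 0.75 × 0.6 × 490 × 4.242 × 158 = 147.8 kN.
Base metal shear (14 mm plate): yield φR_n = 1.0×0.6×350×14×158 = 464.5 kN; rupture φR_n = 0.75×0.6×450×14×158 = 447.9 kN; take 447.9 kN (rupture).
Governing: min(147.8, 447.9) = 147.8 kN → weld metal.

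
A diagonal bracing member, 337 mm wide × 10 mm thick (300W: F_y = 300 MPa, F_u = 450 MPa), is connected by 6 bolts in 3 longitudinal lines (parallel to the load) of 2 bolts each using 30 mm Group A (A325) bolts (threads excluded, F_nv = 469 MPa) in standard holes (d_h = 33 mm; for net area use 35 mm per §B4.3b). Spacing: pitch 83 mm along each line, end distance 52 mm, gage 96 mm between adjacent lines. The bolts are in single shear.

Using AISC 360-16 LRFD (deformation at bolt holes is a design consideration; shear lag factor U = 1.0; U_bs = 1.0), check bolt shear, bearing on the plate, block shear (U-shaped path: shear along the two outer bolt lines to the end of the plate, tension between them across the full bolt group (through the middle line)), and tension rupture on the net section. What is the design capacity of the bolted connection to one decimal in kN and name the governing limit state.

745.9 kN (block shear governs)

Bolt shear: A_b = π(30)²/4 = 706.86 mm². φR_n = 0.75 × 469 × 706.86 × 6 × 1 = 1491.8 kN.
Bearing (10 mm plate, F_u = 450 MPa): end bolts L_c = 52 − 33/2 = 35.5, R_n = min(1.2×35.5×10×450, 2.4×30×10×450) = 191.7 kN/bolt; interior L_c = 83 − 33 = 50, R_n = 270 kN/bolt. φR_n = 0.75 × (3×191.7 + 3×270) = 1038.8 kN.
Block shear: shear path 2×[52+1×83] = 2×135 mm, A_gv = 2700, A_nv = 2×(135 − 1.5×35)×10 = 1650 mm²; tension across gage: (192 − 2×35)×10 = 1220 mm². R_n = min(0.6×450×1650, 0.6×300×2700) + 1.0×450×1220 = min(445.5, 486) + 549 = 994.5 kN. φR_n = 0.75 × 994.5 = 745.9 kN.
Tension rupture (net): A_n = (337 − 3×35)×10 = 2320 mm² (U = 1.0, A_e = A_n). φR_n = 0.75 × 450 × 2320 = 783.0 kN.
Governing: min(1491.8, 1038.8, 745.9, 783.0) = 745.9 kN → block shear.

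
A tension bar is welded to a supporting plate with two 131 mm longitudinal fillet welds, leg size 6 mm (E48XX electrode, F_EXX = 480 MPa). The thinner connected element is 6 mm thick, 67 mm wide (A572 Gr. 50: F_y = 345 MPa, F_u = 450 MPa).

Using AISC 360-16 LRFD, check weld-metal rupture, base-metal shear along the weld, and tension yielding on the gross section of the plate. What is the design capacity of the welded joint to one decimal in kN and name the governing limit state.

Weld metal: throat = 0.707×6 = 4.242 mm, L = 2×131 = 262 mm. φR_n = 0.75 × 0.6 × 480 × 4.242 × 262 = 240.1 kN.
Base metal shear (6 mm plate): yield φR_n = 1.0×0.6×345×6×262 = 325.4 kN; rupture φR_n = 0.75×0.6×450×6×262 = 318.3 kN; take 318.3 kN (rupture).
Tension yield (gross): A_g = 67×6 = 402 mm². φR_n = 0.90 × 345 × 402 = 124.8 kN.
Governing: min(240.1, 318.3, 124.8) = 124.8 kN → gross-section yield.

124.8 kN (gross-section yield governs)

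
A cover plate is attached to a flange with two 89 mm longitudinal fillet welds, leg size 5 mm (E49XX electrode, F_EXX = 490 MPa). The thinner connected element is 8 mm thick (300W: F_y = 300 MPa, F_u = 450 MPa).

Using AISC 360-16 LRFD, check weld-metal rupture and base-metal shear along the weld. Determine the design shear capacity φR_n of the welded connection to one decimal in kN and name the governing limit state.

Weld metal: throat = 0.707×5 = 3.535 mm, L = 2×89 = 178 mm. φR_n = 0.75 × 0.6 × 490 × 3.535 × 178 = 138.7 kN.
Base metal shear (8 mm plate): yield φR_n = 1.0×0.6×300×8×178 = 256.3 kN; rupture φR_n = 0.75×0.6×450×8×178 = 288.4 kN; take 256.3 kN (yield).
Governing: min(138.7, 256.3) = 138.7 kN → weld metal.

138.7 kN (weld metal governs)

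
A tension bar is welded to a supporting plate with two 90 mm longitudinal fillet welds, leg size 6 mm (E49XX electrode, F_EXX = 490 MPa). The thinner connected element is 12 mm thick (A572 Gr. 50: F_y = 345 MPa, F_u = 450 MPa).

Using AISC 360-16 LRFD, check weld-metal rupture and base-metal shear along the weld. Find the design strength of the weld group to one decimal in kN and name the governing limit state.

168.4 kN (weld metal governs)

Weld metal: throat = 0.707×6 = 4.242 mm, L = 2×90 = 180 mm. φR_n = 0.75 × 0.6 × 490 × 4.242 × 180 = 168.4 kN.
Base metal shear (12 mm plate): yield φR_n = 1.0×0.6×345×12×180 = 447.1 kN; rupture φR_n = 0.75×0.6×450×12×180 = 437.4 kN; take 437.4 kN (rupture).
Governing: min(168.4, 437.4) = 168.4 kN → weld metal.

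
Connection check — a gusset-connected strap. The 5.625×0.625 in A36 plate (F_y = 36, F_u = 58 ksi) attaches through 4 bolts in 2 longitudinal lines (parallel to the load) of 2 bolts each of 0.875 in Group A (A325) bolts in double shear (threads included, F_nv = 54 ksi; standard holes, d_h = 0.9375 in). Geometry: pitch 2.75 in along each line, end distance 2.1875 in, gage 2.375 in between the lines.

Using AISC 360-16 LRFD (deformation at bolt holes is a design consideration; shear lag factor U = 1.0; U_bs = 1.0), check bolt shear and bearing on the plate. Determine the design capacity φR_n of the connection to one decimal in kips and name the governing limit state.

Bolt shear: A_b = π(0.875)²/4 = 0.60132 in². φR_n = 0.75 × 54 × 0.60132 × 4 × 2 = 194.8 kips.
Bearing (0.625 in plate, F_u = 58 ksi): end bolts L_c = 2.1875 − 0.9375/2 = 1.71875, R_n = min(1.2×1.71875×0.625×58, 2.4×0.875×0.625×58) = 74.766 kips/bolt; interior L_c = 2.75 − 0.9375 = 1.8125, R_n = 76.125 kips/bolt. φR_n = 0.75 × (2×74.766 + 2×76.125) = 226.3 kips.
Governing: min(194.8, 226.3) = 194.8 kips → bolt shear.

194.8 kips (bolt shear governs)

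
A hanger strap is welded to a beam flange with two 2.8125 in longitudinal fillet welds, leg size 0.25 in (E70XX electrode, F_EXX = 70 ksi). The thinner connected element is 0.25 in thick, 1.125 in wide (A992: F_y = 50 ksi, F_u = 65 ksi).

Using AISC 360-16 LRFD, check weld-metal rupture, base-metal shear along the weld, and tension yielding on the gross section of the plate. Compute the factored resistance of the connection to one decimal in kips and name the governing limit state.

12.7 kips (gross-section yield governs)

Weld metal: throat = 0.707×0.25 = 0.17675 in, L = 2×2.8125 = 5.625 in. φR_n = 0.75 × 0.6 × 70 × 0.17675 × 5.625 = 31.3 kips.
Base metal shear (0.25 in plate): yield φR_n = 1.0×0.6×50×0.25×5.625 = 42.2 kips; rupture φR_n = 0.75×0.6×65×0.25×5.625 = 41.1 kips; take 41.1 kips (rupture).
Tension yield (gross): A_g = 1.125×0.25 = 0.28125 in². φR_n = 0.90 × 50 × 0.28125 = 12.7 kips.
Governing: min(31.3, 41.1, 12.7) = 12.7 kips → gross-section yield.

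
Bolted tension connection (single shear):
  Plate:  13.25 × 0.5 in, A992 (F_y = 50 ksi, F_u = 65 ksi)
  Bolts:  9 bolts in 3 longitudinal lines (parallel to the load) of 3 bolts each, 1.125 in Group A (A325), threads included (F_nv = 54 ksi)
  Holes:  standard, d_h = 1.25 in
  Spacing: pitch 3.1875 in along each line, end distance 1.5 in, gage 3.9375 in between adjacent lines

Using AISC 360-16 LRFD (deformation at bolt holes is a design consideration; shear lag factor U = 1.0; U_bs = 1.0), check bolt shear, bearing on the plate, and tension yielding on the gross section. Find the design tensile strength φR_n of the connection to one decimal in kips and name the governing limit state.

Bolt shear: A_b = π(1.125)²/4 = 0.99402 in². φR_n = 0.75 × 54 × 0.99402 × 9 × 1 = 362.3 kips.
Bearing (0.5 in plate, F_u = 65 ksi): end bolts L_c = 1.5 − 1.25/2 = 0.875, R_n = min(1.2×0.875×0.5×65, 2.4×1.125×0.5×65) = 34.125 kips/bolt; interior L_c = 3.1875 − 1.25 = 1.9375, R_n = 75.563 kips/bolt. φR_n = 0.75 × (3×34.125 + 6×75.563) = 416.8 kips.
Tension yield (gross): A_g = 13.25×0.5 = 6.625 in². φR_n = 0.90 × 50 × 6.625 = 298.1 kips.
Governing: min(362.3, 416.8, 298.1) = 298.1 kips → gross-section yield.

298.1 kips (gross-section yield governs)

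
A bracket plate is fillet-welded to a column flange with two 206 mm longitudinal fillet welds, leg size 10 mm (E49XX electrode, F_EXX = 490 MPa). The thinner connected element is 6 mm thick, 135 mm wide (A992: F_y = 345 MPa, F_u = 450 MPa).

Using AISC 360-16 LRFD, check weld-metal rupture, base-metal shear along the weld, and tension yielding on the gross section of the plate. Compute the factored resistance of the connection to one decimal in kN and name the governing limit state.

Weld metal: throat = 0.707×10 = 7.07 mm, L = 2×206 = 412 mm. φR_n = 0.75 × 0.6 × 490 × 7.07 × 412 = 642.3 kN.
Base metal shear (6 mm plate): yield φR_n = 1.0×0.6×345×6×412 = 511.7 kN; rupture φR_n = 0.75×0.6×450×6×412 = 500.6 kN; take 500.6 kN (rupture).
Tension yield (gross): A_g = 135×6 = 810 mm². φR_n = 0.90 × 345 × 810 = 251.5 kN.
Governing: min(642.3, 500.6, 251.5) = 251.5 kN → gross-section yield.

251.5 kN (gross-section yield governs)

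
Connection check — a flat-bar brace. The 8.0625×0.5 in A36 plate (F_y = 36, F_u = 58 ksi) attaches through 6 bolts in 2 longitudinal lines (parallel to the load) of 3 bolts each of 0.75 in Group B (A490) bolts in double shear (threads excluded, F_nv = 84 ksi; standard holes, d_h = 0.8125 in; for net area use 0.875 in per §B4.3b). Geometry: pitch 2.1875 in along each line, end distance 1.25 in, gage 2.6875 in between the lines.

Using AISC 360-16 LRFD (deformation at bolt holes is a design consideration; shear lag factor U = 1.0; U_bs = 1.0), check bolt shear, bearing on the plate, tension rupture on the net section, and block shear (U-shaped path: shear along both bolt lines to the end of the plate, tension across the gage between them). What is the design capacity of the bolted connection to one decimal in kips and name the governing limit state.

129.1 kips (block shear governs)

Bolt shear: A_b = π(0.75)²/4 = 0.44179 in². φR_n = 0.75 × 84 × 0.44179 × 6 × 2 = 334.0 kips.
Bearing (0.5 in plate, F_u = 58 ksi): end bolts L_c = 1.25 − 0.8125/2 = 0.84375, R_n = min(1.2×0.84375×0.5×58, 2.4×0.75×0.5×58) = 29.363 kips/bolt; interior L_c = 2.1875 − 0.8125 = 1.375, R_n = 47.85 kips/bolt. φR_n = 0.75 × (2×29.363 + 4×47.85) = 187.6 kips.
Tension rupture (net): A_n = (8.0625 − 2×0.875)×0.5 = 3.1563 in² (U = 1.0, A_e = A_n). φR_n = 0.75 × 58 × 3.1563 = 137.3 kips.
Block shear: shear path 2×[1.25+2×2.1875] = 2×5.625 in, A_gv = 5.625, A_nv = 2×(5.625 − 2.5×0.875)×0.5 = 3.4375 in²; tension across gage: (2.6875 − 1×0.875)×0.5 = 0.90625 in². R_n = min(0.6×58×3.4375, 0.6×36×5.625) + 1.0×58×0.90625 = min(119.63, 121.5) + 52.563 = 172.19 kips. φR_n = 0.75 × 172.19 = 129.1 kips.
Governing: min(334.0, 187.6, 137.3, 129.1) = 129.1 kips → block shear.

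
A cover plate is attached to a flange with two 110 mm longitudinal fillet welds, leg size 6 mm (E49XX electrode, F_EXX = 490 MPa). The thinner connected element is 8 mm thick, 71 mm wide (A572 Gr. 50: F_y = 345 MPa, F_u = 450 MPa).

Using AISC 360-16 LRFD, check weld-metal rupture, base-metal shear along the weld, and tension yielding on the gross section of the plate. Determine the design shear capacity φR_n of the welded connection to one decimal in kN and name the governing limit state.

176.4 kN (gross-section yield governs)

Weld metal: throat = 0.707×6 = 4.242 mm, L = 2×110 = 220 mm. φR_n = 0.75 × 0.6 × 490 × 4.242 × 220 = 205.8 kN.
Base metal shear (8 mm plate): yield φR_n = 1.0×0.6×345×8×220 = 364.3 kN; rupture φR_n = 0.75×0.6×450×8×220 = 356.4 kN; take 356.4 kN (rupture).
Tension yield (gross): A_g = 71×8 = 568 mm². φR_n = 0.90 × 345 × 568 = 176.4 kN.
Governing: min(205.8, 356.4, 176.4) = 176.4 kN → gross-section yield.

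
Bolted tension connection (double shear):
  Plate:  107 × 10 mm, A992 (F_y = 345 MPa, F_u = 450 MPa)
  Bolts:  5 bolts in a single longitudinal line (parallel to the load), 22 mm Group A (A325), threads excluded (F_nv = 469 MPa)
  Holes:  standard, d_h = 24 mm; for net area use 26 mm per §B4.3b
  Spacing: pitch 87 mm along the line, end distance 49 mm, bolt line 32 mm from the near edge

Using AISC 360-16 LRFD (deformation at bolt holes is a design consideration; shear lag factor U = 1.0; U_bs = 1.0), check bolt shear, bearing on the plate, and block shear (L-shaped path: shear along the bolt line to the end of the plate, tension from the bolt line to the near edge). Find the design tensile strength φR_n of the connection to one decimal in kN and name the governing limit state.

Bolt shear: A_b = π(22)²/4 = 380.13 mm². φR_n = 0.75 × 469 × 380.13 × 5 × 2 = 1337.1 kN.
Bearing (10 mm plate, F_u = 450 MPa): end bolts L_c = 49 − 24/2 = 37, R_n = min(1.2×37×10×450, 2.4×22×10×450) = 199.8 kN/bolt; interior L_c = 87 − 24 = 63, R_n = 237.6 kN/bolt. φR_n = 0.75 × (1×199.8 + 4×237.6) = 862.7 kN.
Block shear: shear path 1×[49+4×87] = 1×397 mm, A_gv = 3970, A_nv = 1×(397 − 4.5×26)×10 = 2800 mm²; tension to near edge: (32 − 0.5×26)×10 = 190 mm². R_n = min(0.6×450×2800, 0.6×345×3970) + 1.0×450×190 = min(756, 821.79) + 85.5 = 841.5 kN. φR_n = 0.75 × 841.5 = 631.1 kN.
Governing: min(1337.1, 862.7, 631.1) = 631.1 kN → block shear.

631.1 kN (block shear governs)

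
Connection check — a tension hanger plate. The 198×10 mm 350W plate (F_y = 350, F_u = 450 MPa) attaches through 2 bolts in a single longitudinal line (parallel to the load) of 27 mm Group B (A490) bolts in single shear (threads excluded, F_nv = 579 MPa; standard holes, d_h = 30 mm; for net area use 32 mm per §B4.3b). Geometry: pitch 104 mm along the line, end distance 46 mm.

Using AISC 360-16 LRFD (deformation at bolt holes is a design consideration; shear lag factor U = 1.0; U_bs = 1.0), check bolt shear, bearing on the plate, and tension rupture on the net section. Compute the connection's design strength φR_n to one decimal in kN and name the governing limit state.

344.3 kN (bearing governs)

Bolt shear: A_b = π(27)²/4 = 572.56 mm². φR_n = 0.75 × 579 × 572.56 × 2 × 1 = 497.3 kN.
Bearing (10 mm plate, F_u = 450 MPa): end bolts L_c = 46 − 30/2 = 31, R_n = min(1.2×31×10×450, 2.4×27×10×450) = 167.4 kN/bolt; interior L_c = 104 − 30 = 74, R_n = 291.6 kN/bolt. φR_n = 0.75 × (1×167.4 + 1×291.6) = 344.3 kN.
Tension rupture (net): A_n = (198 − 1×32)×10 = 1660 mm² (U = 1.0, A_e = A_n). φR_n = 0.75 × 450 × 1660 = 560.3 kN.
Governing: min(497.3, 344.3, 560.3) = 344.3 kN → bearing.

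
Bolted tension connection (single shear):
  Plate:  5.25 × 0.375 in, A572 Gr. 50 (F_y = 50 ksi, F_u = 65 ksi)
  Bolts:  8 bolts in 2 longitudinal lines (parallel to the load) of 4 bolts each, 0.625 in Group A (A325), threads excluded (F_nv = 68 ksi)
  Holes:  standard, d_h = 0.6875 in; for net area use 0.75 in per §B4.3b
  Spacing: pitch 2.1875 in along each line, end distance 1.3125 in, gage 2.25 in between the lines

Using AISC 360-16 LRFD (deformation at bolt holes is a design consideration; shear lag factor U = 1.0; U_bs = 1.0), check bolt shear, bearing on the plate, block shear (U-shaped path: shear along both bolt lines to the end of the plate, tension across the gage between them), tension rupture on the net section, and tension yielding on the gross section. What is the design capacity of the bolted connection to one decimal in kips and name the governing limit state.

Bolt shear: A_b = π(0.625)²/4 = 0.3068 in². φR_n = 0.75 × 68 × 0.3068 × 8 × 1 = 125.2 kips.
Bearing (0.375 in plate, F_u = 65 ksi): end bolts L_c = 1.3125 − 0.6875/2 = 0.96875, R_n = min(1.2×0.96875×0.375×65, 2.4×0.625×0.375×65) = 28.336 kips/bolt; interior L_c = 2.1875 − 0.6875 = 1.5, R_n = 36.563 kips/bolt. φR_n = 0.75 × (2×28.336 + 6×36.563) = 207.0 kips.
Block shear: shear path 2×[1.3125+3×2.1875] = 2×7.875 in, A_gv = 5.9063, A_nv = 2×(7.875 − 3.5×0.75)×0.375 = 3.9375 in²; tension across gage: (2.25 − 1×0.75)×0.375 = 0.5625 in². R_n = min(0.6×65×3.9375, 0.6×50×5.9063) + 1.0×65×0.5625 = min(153.56, 177.19) + 36.563 = 190.12 kips. φR_n = 0.75 × 190.12 = 142.6 kips.
Tension rupture (net): A_n = (5.25 − 2×0.75)×0.375 = 1.4063 in² (U = 1.0, A_e = A_n). φR_n = 0.75 × 65 × 1.4063 = 68.6 kips.
Tension yield (gross): A_g = 5.25×0.375 = 1.9688 in². φR_n = 0.90 × 50 × 1.9688 = 88.6 kips.
Governing: min(125.2, 207.0, 142.6, 68.6, 88.6) = 68.6 kips → net-section rupture.

68.6 kips (net-section rupture governs)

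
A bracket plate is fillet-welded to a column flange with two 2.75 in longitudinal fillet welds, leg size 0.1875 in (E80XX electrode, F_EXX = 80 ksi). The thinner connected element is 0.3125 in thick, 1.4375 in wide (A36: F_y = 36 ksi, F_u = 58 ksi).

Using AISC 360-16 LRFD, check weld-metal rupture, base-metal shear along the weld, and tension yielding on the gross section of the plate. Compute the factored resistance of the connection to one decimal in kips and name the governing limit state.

Weld metal: throat = 0.707×0.1875 = 0.13256 in, L = 2×2.75 = 5.5 in. φR_n = 0.75 × 0.6 × 80 × 0.13256 × 5.5 = 26.2 kips.
Base metal shear (0.3125 in plate): yield φR_n = 1.0×0.6×36×0.3125×5.5 = 37.1 kips; rupture φR_n = 0.75×0.6×58×0.3125×5.5 = 44.9 kips; take 37.1 kips (yield).
Tension yield (gross): A_g = 1.4375×0.3125 = 0.44922 in². φR_n = 0.90 × 36 × 0.44922 = 14.6 kips.
Governing: min(26.2, 37.1, 14.6) = 14.6 kips → gross-section yield.

14.6 kips (gross-section yield governs)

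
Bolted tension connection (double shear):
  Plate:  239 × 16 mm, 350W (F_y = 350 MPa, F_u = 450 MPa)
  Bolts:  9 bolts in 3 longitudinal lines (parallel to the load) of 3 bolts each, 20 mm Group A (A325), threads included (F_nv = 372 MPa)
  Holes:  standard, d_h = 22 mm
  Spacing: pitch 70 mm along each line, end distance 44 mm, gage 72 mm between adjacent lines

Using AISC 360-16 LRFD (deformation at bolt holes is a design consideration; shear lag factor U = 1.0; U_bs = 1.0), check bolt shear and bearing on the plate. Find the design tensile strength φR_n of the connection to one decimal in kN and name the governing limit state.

1577.7 kN (bolt shear governs)

Bolt shear: A_b = π(20)²/4 = 314.16 mm². φR_n = 0.75 × 372 × 314.16 × 9 × 2 = 1577.7 kN.
Bearing (16 mm plate, F_u = 450 MPa): end bolts L_c = 44 − 22/2 = 33, R_n = min(1.2×33×16×450, 2.4×20×16×450) = 285.12 kN/bolt; interior L_c = 70 − 22 = 48, R_n = 345.6 kN/bolt. φR_n = 0.75 × (3×285.12 + 6×345.6) = 2196.7 kN.
Governing: min(1577.7, 2196.7) = 1577.7 kN → bolt shear.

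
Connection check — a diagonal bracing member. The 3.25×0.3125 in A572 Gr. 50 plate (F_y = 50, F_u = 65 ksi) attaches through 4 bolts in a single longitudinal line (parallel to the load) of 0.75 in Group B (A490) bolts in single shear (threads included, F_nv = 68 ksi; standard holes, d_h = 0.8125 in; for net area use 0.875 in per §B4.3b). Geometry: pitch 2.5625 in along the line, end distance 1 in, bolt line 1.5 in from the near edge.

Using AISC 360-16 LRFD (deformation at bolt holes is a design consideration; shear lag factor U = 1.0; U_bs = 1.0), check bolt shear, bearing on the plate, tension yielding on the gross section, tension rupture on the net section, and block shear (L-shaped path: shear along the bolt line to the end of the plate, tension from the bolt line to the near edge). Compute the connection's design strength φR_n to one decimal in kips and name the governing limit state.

36.2 kips (net-section rupture governs)

Bolt shear: A_b = π(0.75)²/4 = 0.44179 in². φR_n = 0.75 × 68 × 0.44179 × 4 × 1 = 90.1 kips.
Bearing (0.3125 in plate, F_u = 65 ksi): end bolts L_c = 1 − 0.8125/2 = 0.59375, R_n = min(1.2×0.59375×0.3125×65, 2.4×0.75×0.3125×65) = 14.473 kips/bolt; interior L_c = 2.5625 − 0.8125 = 1.75, R_n = 36.563 kips/bolt. φR_n = 0.75 × (1×14.473 + 3×36.563) = 93.1 kips.
Tension yield (gross): A_g = 3.25×0.3125 = 1.0156 in². φR_n = 0.90 × 50 × 1.0156 = 45.7 kips.
Tension rupture (net): A_n = (3.25 − 1×0.875)×0.3125 = 0.74219 in² (U = 1.0, A_e = A_n). φR_n = 0.75 × 65 × 0.74219 = 36.2 kips.
Block shear: shear path 1×[1+3×2.5625] = 1×8.6875 in, A_gv = 2.7148, A_nv = 1×(8.6875 − 3.5×0.875)×0.3125 = 1.7578 in²; tension to near edge: (1.5 − 0.5×0.875)×0.3125 = 0.33203 in². R_n = min(0.6×65×1.7578, 0.6×50×2.7148) + 1.0×65×0.33203 = min(68.554, 81.444) + 21.582 = 90.136 kips. φR_n = 0.75 × 90.136 = 67.6 kips.
Governing: min(90.1, 93.1, 45.7, 36.2, 67.6) = 36.2 kips → net-section rupture.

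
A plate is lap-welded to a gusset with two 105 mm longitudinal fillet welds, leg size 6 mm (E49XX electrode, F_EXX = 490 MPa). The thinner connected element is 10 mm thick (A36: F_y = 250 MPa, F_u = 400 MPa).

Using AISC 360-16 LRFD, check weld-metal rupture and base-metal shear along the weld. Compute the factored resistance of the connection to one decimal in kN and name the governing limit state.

Weld metal: throat = 0.707×6 = 4.242 mm, L = 2×105 = 210 mm. φR_n = 0.75 × 0.6 × 490 × 4.242 × 210 = 196.4 kN.
Base metal shear (10 mm plate): yield φR_n = 1.0×0.6×250×10×210 = 315.0 kN; rupture φR_n = 0.75×0.6×400×10×210 = 378.0 kN; take 315.0 kN (yield).
Governing: min(196.4, 315.0) = 196.4 kN → weld metal.

196.4 kN (weld metal governs)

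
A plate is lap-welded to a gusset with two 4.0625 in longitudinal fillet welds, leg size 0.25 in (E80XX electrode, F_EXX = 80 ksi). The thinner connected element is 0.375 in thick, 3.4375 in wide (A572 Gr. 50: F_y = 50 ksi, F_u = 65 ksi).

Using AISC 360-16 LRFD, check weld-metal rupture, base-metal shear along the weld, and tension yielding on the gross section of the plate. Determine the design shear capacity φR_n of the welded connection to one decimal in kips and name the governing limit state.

Weld metal: throat = 0.707×0.25 = 0.17675 in, L = 2×4.0625 = 8.125 in. φR_n = 0.75 × 0.6 × 80 × 0.17675 × 8.125 = 51.7 kips.
Base metal shear (0.375 in plate): yield φR_n = 1.0×0.6×50×0.375×8.125 = 91.4 kips; rupture φR_n = 0.75×0.6×65×0.375×8.125 = 89.1 kips; take 89.1 kips (rupture).
Tension yield (gross): A_g = 3.4375×0.375 = 1.2891 in². φR_n = 0.90 × 50 × 1.2891 = 58.0 kips.
Governing: min(51.7, 89.1, 58.0) = 51.7 kips → weld metal.

51.7 kips (weld metal governs)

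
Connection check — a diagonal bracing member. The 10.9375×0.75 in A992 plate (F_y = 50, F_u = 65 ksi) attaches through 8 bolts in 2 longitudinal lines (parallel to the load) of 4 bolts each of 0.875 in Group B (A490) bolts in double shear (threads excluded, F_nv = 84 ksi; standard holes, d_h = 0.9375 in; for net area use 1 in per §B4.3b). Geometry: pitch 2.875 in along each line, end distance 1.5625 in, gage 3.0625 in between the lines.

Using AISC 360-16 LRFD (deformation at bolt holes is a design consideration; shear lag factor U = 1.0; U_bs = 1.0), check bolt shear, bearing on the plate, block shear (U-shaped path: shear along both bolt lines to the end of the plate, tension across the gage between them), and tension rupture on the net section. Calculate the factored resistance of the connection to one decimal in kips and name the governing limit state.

Bolt shear: A_b = π(0.875)²/4 = 0.60132 in². φR_n = 0.75 × 84 × 0.60132 × 8 × 2 = 606.1 kips.
Bearing (0.75 in plate, F_u = 65 ksi): end bolts L_c = 1.5625 − 0.9375/2 = 1.09375, R_n = min(1.2×1.09375×0.75×65, 2.4×0.875×0.75×65) = 63.984 kips/bolt; interior L_c = 2.875 − 0.9375 = 1.9375, R_n = 102.38 kips/bolt. φR_n = 0.75 × (2×63.984 + 6×102.38) = 556.7 kips.
Block shear: shear path 2×[1.5625+3×2.875] = 2×10.1875 in, A_gv = 15.281, A_nv = 2×(10.1875 − 3.5×1)×0.75 = 10.031 in²; tension across gage: (3.0625 − 1×1)×0.75 = 1.5469 in². R_n = min(0.6×65×10.031, 0.6×50×15.281) + 1.0×65×1.5469 = min(391.21, 458.43) + 100.55 = 491.76 kips. φR_n = 0.75 × 491.76 = 368.8 kips.
Tension rupture (net): A_n = (10.9375 − 2×1)×0.75 = 6.7031 in² (U = 1.0, A_e = A_n). φR_n = 0.75 × 65 × 6.7031 = 326.8 kips.
Governing: min(606.1, 556.7, 368.8, 326.8) = 326.8 kips → net-section rupture.

326.8 kips (net-section rupture governs)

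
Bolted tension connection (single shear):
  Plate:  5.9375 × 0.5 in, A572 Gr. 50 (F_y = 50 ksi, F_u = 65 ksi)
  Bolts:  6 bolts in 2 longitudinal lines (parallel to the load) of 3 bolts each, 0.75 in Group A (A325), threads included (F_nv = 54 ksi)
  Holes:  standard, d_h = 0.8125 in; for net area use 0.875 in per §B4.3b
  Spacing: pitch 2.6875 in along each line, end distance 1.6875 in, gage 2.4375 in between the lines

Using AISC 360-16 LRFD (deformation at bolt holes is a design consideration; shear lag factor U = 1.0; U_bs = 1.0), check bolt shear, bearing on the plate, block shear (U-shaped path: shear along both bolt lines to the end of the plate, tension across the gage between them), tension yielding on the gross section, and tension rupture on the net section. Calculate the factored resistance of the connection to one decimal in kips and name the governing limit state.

102.1 kips (net-section rupture governs)

Bolt shear: A_b = π(0.75)²/4 = 0.44179 in². φR_n = 0.75 × 54 × 0.44179 × 6 × 1 = 107.4 kips.
Bearing (0.5 in plate, F_u = 65 ksi): end bolts L_c = 1.6875 − 0.8125/2 = 1.28125, R_n = min(1.2×1.28125×0.5×65, 2.4×0.75×0.5×65) = 49.969 kips/bolt; interior L_c = 2.6875 − 0.8125 = 1.875, R_n = 58.5 kips/bolt. φR_n = 0.75 × (2×49.969 + 4×58.5) = 250.5 kips.
Block shear: shear path 2×[1.6875+2×2.6875] = 2×7.0625 in, A_gv = 7.0625, A_nv = 2×(7.0625 − 2.5×0.875)×0.5 = 4.875 in²; tension across gage: (2.4375 − 1×0.875)×0.5 = 0.78125 in². R_n = min(0.6×65×4.875, 0.6×50×7.0625) + 1.0×65×0.78125 = min(190.13, 211.88) + 50.781 = 240.91 kips. φR_n = 0.75 × 240.91 = 180.7 kips.
Tension yield (gross): A_g = 5.9375×0.5 = 2.9688 in². φR_n = 0.90 × 50 × 2.9688 = 133.6 kips.
Tension rupture (net): A_n = (5.9375 − 2×0.875)×0.5 = 2.0938 in² (U = 1.0, A_e = A_n). φR_n = 0.75 × 65 × 2.0938 = 102.1 kips.
Governing: min(107.4, 250.5, 180.7, 133.6, 102.1) = 102.1 kips → net-section rupture.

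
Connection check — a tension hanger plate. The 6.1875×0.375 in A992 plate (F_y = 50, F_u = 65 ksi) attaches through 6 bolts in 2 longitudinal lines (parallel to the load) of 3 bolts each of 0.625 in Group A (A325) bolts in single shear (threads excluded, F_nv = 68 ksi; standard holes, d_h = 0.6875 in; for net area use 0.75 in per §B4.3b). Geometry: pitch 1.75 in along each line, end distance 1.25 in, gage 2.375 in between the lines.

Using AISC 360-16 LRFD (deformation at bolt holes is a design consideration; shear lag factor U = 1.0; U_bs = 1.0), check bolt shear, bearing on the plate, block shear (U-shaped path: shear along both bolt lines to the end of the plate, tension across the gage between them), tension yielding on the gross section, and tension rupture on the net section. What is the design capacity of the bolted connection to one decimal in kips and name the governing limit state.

85.7 kips (net-section rupture governs)

Bolt shear: A_b = π(0.625)²/4 = 0.3068 in². φR_n = 0.75 × 68 × 0.3068 × 6 × 1 = 93.9 kips.
Bearing (0.375 in plate, F_u = 65 ksi): end bolts L_c = 1.25 − 0.6875/2 = 0.90625, R_n = min(1.2×0.90625×0.375×65, 2.4×0.625×0.375×65) = 26.508 kips/bolt; interior L_c = 1.75 − 0.6875 = 1.0625, R_n = 31.078 kips/bolt. φR_n = 0.75 × (2×26.508 + 4×31.078) = 133.0 kips.
Block shear: shear path 2×[1.25+2×1.75] = 2×4.75 in, A_gv = 3.5625, A_nv = 2×(4.75 − 2.5×0.75)×0.375 = 2.1563 in²; tension across gage: (2.375 − 1×0.75)×0.375 = 0.60938 in². R_n = min(0.6×65×2.1563, 0.6×50×3.5625) + 1.0×65×0.60938 = min(84.096, 106.88) + 39.61 = 123.71 kips. φR_n = 0.75 × 123.71 = 92.8 kips.
Tension yield (gross): A_g = 6.1875×0.375 = 2.3203 in². φR_n = 0.90 × 50 × 2.3203 = 104.4 kips.
Tension rupture (net): A_n = (6.1875 − 2×0.75)×0.375 = 1.7578 in² (U = 1.0, A_e = A_n). φR_n = 0.75 × 65 × 1.7578 = 85.7 kips.
Governing: min(93.9, 133.0, 92.8, 104.4, 85.7) = 85.7 kips → net-section rupture.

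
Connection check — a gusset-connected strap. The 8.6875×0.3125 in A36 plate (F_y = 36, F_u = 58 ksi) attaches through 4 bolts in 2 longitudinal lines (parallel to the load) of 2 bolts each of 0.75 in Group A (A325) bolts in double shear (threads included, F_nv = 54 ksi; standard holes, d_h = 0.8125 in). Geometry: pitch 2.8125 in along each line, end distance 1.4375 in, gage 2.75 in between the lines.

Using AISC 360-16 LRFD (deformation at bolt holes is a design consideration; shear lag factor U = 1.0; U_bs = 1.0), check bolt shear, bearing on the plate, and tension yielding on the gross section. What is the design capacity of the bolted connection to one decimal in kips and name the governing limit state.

82.6 kips (bearing governs)

Bolt shear: A_b = π(0.75)²/4 = 0.44179 in². φR_n = 0.75 × 54 × 0.44179 × 4 × 2 = 143.1 kips.
Bearing (0.3125 in plate, F_u = 58 ksi): end bolts L_c = 1.4375 − 0.8125/2 = 1.03125, R_n = min(1.2×1.03125×0.3125×58, 2.4×0.75×0.3125×58) = 22.43 kips/bolt; interior L_c = 2.8125 − 0.8125 = 2, R_n = 32.625 kips/bolt. φR_n = 0.75 × (2×22.43 + 2×32.625) = 82.6 kips.
Tension yield (gross): A_g = 8.6875×0.3125 = 2.7148 in². φR_n = 0.90 × 36 × 2.7148 = 88.0 kips.
Governing: min(143.1, 82.6, 88.0) = 82.6 kips → bearing.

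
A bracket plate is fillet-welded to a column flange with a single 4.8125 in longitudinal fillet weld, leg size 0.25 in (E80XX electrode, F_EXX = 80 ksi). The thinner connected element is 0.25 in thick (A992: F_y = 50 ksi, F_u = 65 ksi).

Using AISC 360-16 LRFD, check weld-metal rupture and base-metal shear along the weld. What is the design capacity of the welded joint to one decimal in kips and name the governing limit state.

Weld metal: throat = 0.707×0.25 = 0.17675 in, L = 4.8125 in. φR_n = 0.75 × 0.6 × 80 × 0.17675 × 4.8125 = 30.6 kips.
Base metal shear (0.25 in plate): yield φR_n = 1.0×0.6×50×0.25×4.8125 = 36.1 kips; rupture φR_n = 0.75×0.6×65×0.25×4.8125 = 35.2 kips; take 35.2 kips (rupture).
Governing: min(30.6, 35.2) = 30.6 kips → weld metal.

30.6 kips (weld metal governs)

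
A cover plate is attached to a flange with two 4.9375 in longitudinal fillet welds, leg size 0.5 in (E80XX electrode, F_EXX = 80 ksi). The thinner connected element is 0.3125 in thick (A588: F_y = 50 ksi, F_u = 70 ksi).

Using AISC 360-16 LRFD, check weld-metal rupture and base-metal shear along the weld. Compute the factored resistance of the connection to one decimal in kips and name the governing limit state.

92.6 kips (base-metal shear governs)

Weld metal: throat = 0.707×0.5 = 0.3535 in, L = 2×4.9375 = 9.875 in. φR_n = 0.75 × 0.6 × 80 × 0.3535 × 9.875 = 125.7 kips.
Base metal shear (0.3125 in plate): yield φR_n = 1.0×0.6×50×0.3125×9.875 = 92.6 kips; rupture φR_n = 0.75×0.6×70×0.3125×9.875 = 97.2 kips; take 92.6 kips (yield).
Governing: min(125.7, 92.6) = 92.6 kips → base-metal shear.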